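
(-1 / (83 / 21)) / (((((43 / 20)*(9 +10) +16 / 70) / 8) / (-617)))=4837280 / 159111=30.40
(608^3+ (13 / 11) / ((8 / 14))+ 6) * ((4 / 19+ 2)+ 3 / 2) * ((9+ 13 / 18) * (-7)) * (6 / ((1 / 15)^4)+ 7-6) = -172947820314465867475 / 10032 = -17239615262606246.76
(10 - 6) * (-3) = -12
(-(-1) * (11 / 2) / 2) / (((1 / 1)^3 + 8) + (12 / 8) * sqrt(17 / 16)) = 176 / 559- 22 * sqrt(17) / 1677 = 0.26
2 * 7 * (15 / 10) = 21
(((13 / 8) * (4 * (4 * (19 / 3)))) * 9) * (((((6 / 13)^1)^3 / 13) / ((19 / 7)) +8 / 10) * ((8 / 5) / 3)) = 634.52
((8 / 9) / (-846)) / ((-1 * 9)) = 4 / 34263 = 0.00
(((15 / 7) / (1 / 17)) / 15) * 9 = 153 / 7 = 21.86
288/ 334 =144/ 167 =0.86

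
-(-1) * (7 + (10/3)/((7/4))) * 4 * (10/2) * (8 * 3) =29920/7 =4274.29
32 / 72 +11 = 103 / 9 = 11.44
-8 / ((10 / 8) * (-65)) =32 / 325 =0.10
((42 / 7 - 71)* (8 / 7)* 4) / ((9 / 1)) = -2080 / 63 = -33.02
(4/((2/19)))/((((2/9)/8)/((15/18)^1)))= 1140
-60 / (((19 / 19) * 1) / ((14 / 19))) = -840 / 19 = -44.21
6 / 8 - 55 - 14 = -68.25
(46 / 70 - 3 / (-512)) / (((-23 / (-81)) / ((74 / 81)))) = 439597 / 206080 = 2.13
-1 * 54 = -54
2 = 2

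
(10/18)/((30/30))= 5/9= 0.56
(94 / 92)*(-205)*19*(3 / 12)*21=-3844365 / 184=-20893.29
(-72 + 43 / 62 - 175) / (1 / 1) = -15271 / 62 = -246.31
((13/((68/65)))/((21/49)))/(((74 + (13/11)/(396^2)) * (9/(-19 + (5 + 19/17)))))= -20689889220/36890340493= -0.56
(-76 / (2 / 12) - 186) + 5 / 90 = -11555 / 18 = -641.94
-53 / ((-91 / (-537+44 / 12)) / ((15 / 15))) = -84800 / 273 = -310.62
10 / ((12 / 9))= 7.50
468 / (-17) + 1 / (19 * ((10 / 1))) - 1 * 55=-266553 / 3230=-82.52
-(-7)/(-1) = -7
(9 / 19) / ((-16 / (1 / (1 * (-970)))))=0.00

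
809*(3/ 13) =2427/ 13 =186.69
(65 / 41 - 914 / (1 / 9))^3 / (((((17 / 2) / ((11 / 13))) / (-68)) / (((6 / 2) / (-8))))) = -1265262106697542833 / 895973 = -1412165441031.75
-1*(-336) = 336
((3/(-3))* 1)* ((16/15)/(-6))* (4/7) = 32/315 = 0.10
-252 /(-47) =252 /47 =5.36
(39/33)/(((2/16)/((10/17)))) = 1040/187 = 5.56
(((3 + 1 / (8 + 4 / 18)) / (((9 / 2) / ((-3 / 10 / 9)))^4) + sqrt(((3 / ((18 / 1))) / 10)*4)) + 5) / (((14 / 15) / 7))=sqrt(15) / 2 + 40965243827 / 1092406500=39.44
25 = 25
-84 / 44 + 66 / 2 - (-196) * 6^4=2794518 / 11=254047.09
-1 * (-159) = 159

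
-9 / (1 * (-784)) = 9 / 784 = 0.01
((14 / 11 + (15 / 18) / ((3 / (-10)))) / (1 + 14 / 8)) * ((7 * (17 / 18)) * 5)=-177310 / 9801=-18.09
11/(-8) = -11/8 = -1.38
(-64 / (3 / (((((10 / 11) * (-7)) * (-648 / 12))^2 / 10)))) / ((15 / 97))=-197116416 / 121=-1629061.29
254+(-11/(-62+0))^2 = 976497/3844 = 254.03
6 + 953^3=865523183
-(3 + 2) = -5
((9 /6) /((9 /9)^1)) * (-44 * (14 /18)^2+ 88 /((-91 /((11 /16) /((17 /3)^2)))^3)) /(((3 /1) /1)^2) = -20078738459071893337 /4526097815718355968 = -4.44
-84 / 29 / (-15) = 28 / 145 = 0.19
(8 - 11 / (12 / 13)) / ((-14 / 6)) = 47 / 28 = 1.68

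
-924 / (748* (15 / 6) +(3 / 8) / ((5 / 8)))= -0.49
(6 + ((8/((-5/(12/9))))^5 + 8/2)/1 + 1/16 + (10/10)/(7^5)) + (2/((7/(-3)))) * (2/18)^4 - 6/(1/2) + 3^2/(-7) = -87132605221231/1837845450000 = -47.41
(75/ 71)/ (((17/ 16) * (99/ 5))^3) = 0.00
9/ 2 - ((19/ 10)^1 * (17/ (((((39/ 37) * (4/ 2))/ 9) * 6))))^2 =-141609601/ 270400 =-523.70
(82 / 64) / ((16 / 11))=0.88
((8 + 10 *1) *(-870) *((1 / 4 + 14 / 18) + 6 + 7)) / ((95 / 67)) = -2943645 / 19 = -154928.68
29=29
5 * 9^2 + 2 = 407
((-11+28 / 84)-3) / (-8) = 41 / 24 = 1.71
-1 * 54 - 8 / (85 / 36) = -57.39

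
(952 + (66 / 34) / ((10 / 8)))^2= 6569426704 / 7225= 909263.21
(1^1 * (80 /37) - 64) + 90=1042 /37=28.16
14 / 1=14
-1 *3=-3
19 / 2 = 9.50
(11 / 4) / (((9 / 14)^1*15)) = 77 / 270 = 0.29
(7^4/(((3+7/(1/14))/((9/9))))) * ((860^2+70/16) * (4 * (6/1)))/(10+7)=24821760.34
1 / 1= 1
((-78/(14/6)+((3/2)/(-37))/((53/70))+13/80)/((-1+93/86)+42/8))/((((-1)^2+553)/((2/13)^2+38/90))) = -5335336893697/1060678945380600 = -0.01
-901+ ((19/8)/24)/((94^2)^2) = -13506332408813/14990380032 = -901.00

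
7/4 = 1.75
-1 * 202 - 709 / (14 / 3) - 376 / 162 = -356.25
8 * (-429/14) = -1716/7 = -245.14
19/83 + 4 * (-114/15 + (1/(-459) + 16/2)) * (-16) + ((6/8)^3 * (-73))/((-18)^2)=-1235035391/48764160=-25.33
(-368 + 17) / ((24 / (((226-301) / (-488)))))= -8775 / 3904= -2.25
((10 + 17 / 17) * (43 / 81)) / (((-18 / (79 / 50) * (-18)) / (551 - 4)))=20439749 / 1312200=15.58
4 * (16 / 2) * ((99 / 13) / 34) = 1584 / 221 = 7.17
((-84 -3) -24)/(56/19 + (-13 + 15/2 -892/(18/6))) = 12654/34187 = 0.37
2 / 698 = 1 / 349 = 0.00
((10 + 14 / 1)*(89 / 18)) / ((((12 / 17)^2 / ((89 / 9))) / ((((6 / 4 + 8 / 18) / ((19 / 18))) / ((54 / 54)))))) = 80120915 / 18468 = 4338.36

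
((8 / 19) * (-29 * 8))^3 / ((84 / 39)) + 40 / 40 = -20778599539 / 48013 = -432770.28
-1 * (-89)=89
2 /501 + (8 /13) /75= 662 /54275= 0.01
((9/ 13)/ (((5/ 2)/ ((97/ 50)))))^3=665338617/ 4291015625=0.16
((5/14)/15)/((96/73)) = 73/4032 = 0.02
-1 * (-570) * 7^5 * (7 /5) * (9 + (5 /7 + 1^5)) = 143699850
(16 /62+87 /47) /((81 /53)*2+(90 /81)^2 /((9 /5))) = 118731501 /210679286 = 0.56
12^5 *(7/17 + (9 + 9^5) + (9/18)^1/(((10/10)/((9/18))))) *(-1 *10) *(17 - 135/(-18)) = -61207527709440/17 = -3600442806437.65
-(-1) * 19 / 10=19 / 10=1.90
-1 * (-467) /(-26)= -467 /26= -17.96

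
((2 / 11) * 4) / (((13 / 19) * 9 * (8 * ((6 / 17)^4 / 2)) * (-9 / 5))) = -7934495 / 7505784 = -1.06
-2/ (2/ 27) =-27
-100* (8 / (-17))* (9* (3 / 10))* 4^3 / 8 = 17280 / 17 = 1016.47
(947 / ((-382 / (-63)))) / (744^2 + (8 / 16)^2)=119322 / 422901695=0.00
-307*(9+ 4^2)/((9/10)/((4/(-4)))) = 8527.78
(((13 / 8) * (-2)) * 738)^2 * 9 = 207100881 / 4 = 51775220.25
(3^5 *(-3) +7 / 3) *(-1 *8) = 17440 / 3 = 5813.33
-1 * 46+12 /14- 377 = -2955 /7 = -422.14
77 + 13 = 90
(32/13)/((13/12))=384/169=2.27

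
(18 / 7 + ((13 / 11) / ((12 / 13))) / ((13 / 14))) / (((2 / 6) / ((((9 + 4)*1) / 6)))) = 23725 / 924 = 25.68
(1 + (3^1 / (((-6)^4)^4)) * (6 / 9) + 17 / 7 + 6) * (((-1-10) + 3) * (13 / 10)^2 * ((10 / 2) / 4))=-159.34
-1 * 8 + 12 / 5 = -28 / 5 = -5.60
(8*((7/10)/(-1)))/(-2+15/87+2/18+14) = -522/1145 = -0.46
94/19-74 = -1312/19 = -69.05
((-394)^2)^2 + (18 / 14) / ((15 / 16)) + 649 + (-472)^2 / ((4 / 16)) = 843468761883 / 35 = 24099107482.37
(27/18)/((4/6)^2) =27/8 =3.38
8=8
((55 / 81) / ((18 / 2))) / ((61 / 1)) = 0.00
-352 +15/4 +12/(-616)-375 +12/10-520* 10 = -9119987/1540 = -5922.07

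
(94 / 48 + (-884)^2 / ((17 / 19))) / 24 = 20961455 / 576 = 36391.41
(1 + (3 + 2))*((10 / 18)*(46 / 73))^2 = 105800 / 143883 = 0.74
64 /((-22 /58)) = -1856 /11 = -168.73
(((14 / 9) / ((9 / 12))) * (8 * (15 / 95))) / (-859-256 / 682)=-152768 / 50111037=-0.00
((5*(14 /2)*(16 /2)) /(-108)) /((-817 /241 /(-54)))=-33740 /817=-41.30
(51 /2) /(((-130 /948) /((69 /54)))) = -30889 /130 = -237.61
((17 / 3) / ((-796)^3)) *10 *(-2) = 0.00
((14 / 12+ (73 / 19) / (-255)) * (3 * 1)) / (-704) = -11159 / 2273920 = -0.00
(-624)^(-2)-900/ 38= -175219181/ 7398144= -23.68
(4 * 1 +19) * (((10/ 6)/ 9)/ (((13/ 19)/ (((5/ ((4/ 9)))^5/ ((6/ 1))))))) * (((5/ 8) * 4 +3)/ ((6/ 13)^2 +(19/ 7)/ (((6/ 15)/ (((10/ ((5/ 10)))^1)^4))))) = 4982680828125/ 5260903432192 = 0.95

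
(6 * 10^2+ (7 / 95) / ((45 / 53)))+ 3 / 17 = 43624132 / 72675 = 600.26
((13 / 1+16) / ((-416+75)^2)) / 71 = 29 / 8255951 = 0.00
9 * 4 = 36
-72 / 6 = -12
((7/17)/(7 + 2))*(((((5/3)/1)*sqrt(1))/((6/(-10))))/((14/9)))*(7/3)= -175/918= -0.19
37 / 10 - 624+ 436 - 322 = -5063 / 10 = -506.30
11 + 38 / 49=11.78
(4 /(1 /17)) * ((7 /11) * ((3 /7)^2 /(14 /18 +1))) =1377 /308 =4.47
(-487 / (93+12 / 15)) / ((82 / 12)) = -14610 / 19229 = -0.76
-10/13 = -0.77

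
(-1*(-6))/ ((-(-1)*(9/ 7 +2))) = 1.83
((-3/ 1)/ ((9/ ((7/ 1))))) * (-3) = 7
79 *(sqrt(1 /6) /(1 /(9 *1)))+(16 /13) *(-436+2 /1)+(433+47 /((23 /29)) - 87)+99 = -8938 /299+237 *sqrt(6) /2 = 260.37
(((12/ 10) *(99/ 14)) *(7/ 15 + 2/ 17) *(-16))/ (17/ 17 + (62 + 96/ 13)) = -1022736/ 907375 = -1.13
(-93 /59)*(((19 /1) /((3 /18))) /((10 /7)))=-37107 /295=-125.79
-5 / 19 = -0.26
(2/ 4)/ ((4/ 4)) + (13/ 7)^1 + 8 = 145/ 14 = 10.36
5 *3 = 15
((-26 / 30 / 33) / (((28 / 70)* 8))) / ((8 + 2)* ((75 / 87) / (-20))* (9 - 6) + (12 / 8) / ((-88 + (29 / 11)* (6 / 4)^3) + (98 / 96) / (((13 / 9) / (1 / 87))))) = 1978516735 / 316306385208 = 0.01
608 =608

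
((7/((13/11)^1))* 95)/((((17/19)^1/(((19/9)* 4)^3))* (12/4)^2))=61011079360/1449981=42077.16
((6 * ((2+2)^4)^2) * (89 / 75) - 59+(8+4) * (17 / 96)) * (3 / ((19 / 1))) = 279935667 / 3800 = 73667.28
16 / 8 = 2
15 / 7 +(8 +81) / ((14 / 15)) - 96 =3 / 2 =1.50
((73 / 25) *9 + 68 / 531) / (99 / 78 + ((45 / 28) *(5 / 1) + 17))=127606388 / 127108125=1.00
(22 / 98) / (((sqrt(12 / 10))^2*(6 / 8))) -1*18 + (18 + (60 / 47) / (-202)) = 508940 / 2093427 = 0.24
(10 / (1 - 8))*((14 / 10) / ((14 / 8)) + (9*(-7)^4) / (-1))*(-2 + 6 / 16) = -1404533 / 28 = -50161.89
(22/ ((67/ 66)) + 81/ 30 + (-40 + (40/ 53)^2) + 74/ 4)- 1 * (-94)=91693668/ 941015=97.44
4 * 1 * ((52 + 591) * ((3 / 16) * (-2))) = -964.50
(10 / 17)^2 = 100 / 289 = 0.35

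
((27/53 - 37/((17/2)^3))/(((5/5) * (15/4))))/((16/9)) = 350889/5207780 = 0.07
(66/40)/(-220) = -3/400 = -0.01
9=9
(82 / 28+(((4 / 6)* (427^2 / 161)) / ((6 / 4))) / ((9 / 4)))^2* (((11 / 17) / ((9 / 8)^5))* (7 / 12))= 787102837451020288 / 73165521609117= 10757.84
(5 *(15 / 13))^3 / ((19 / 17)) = 7171875 / 41743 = 171.81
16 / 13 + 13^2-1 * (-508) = 8817 / 13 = 678.23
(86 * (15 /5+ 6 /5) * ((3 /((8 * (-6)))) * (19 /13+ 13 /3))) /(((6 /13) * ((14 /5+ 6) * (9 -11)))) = 34013 /2112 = 16.10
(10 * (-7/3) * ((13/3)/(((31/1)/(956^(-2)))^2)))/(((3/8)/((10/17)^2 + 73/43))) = -11555635/16833136169701624464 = -0.00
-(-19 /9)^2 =-361 /81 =-4.46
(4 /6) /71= 2 /213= 0.01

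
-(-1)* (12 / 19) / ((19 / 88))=1056 / 361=2.93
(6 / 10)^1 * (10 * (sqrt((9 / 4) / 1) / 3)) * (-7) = -21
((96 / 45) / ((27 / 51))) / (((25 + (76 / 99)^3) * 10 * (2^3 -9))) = -9774864 / 617411275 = -0.02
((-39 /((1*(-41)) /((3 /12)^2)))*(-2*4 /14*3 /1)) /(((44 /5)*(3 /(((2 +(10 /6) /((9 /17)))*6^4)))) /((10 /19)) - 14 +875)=-813150 /6869634583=-0.00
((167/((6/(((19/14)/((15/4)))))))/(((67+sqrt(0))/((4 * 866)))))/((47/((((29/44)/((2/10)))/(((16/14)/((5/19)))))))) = 10485095/1247004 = 8.41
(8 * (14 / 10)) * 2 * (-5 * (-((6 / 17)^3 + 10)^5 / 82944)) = 64004105694156417402151 / 463712534344590158466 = 138.03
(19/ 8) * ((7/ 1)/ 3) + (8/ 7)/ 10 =4751/ 840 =5.66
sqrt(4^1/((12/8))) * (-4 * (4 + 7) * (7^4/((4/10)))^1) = -528220 * sqrt(6)/3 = -431289.82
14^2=196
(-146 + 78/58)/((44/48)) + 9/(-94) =-4734831/29986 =-157.90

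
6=6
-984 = -984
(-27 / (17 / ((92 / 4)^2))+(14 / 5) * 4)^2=4965034369 / 7225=687201.99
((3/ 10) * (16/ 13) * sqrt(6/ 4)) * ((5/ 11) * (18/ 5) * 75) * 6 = 19440 * sqrt(6)/ 143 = 332.99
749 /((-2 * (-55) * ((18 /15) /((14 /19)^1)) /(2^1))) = 5243 /627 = 8.36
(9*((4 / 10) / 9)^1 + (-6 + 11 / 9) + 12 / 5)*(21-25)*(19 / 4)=1691 / 45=37.58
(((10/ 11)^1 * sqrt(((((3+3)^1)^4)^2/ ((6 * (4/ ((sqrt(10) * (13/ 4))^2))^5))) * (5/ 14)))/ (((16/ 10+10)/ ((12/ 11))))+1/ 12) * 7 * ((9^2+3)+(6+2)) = 62379417.46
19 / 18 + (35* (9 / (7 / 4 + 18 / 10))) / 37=163313 / 47286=3.45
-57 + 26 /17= -943 /17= -55.47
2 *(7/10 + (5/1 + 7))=127/5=25.40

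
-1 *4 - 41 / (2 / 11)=-229.50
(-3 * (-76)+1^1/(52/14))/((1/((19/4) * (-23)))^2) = 1133401015/416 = 2724521.67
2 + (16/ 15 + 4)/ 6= 128/ 45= 2.84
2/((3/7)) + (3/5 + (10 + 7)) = 334/15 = 22.27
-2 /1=-2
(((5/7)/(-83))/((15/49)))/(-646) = 7/160854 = 0.00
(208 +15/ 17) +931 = 19378/ 17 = 1139.88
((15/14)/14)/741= 5/48412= 0.00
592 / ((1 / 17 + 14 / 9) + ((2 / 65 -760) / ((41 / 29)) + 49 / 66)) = -5310470880 / 4800794927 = -1.11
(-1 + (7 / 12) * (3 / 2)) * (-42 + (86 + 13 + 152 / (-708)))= -10051 / 1416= -7.10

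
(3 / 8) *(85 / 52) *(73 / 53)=18615 / 22048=0.84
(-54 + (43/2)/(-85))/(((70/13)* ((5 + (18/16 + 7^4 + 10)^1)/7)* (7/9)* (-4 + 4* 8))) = -1079091/805386050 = -0.00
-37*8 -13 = -309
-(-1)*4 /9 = 0.44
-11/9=-1.22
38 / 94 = 19 / 47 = 0.40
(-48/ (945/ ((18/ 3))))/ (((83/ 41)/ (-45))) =6.77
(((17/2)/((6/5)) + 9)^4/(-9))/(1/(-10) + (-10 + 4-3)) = 6937440005/8491392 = 817.00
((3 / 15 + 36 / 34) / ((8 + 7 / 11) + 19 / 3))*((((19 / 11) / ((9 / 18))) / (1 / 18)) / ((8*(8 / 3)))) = 8667 / 35360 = 0.25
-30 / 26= -15 / 13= -1.15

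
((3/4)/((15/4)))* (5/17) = 1/17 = 0.06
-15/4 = -3.75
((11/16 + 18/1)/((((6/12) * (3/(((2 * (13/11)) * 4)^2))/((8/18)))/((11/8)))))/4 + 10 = 53501/297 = 180.14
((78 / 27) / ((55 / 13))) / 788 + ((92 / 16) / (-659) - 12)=-3086614583 / 257049540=-12.01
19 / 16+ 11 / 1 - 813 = -12813 / 16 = -800.81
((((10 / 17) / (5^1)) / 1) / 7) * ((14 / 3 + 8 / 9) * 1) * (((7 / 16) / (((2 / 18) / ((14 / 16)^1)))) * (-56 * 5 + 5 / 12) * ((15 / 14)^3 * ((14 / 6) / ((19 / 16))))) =-31453125 / 144704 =-217.36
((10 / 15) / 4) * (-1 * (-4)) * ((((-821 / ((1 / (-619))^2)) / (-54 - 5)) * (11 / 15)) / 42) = 3460326991 / 55755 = 62063.08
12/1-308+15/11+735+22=5086/11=462.36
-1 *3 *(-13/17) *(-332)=-12948/17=-761.65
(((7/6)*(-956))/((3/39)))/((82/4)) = -86996/123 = -707.28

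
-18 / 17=-1.06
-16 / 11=-1.45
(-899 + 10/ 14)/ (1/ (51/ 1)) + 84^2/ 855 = -30459872/ 665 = -45804.32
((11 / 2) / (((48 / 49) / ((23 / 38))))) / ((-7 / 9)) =-5313 / 1216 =-4.37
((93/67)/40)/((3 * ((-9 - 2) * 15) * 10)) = -0.00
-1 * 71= -71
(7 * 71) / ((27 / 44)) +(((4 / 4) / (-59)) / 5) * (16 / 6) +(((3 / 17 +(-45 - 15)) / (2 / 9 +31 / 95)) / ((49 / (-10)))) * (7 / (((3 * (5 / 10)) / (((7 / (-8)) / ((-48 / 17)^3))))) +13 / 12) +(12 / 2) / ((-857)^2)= 15690383445124845180943 / 18722128069959229440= 838.07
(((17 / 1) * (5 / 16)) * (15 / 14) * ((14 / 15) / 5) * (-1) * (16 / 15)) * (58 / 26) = -493 / 195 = -2.53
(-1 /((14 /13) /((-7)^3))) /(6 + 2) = 39.81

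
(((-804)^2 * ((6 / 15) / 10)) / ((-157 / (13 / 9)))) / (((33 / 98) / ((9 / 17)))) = -274511328 / 733975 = -374.01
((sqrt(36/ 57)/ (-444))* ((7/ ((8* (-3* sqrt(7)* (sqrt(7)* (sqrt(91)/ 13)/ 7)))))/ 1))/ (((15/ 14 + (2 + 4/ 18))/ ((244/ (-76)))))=-427* sqrt(5187)/ 44345240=-0.00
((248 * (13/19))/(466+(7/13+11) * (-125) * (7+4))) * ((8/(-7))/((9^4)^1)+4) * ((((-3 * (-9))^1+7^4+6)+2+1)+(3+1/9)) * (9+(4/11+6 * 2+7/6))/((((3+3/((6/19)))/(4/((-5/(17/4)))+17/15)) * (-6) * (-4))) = 28571165052391/1560650898240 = 18.31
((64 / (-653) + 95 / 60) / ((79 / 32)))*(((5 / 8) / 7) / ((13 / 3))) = 58195 / 4694417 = 0.01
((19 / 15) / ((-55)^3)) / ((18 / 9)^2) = -19 / 9982500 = -0.00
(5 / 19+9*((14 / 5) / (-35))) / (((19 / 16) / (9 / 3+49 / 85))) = -55552 / 40375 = -1.38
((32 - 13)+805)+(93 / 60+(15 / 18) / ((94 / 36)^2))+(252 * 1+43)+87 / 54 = 446242301 / 397620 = 1122.28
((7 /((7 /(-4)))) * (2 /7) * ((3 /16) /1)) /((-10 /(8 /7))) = 6 /245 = 0.02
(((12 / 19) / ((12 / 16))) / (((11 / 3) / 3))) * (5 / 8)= 90 / 209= 0.43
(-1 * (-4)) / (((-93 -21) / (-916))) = 1832 / 57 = 32.14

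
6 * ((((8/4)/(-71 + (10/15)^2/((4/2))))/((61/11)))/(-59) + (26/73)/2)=1.07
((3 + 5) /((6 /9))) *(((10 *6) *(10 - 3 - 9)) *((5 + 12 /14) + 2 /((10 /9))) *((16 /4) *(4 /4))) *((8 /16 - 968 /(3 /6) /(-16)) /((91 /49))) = -37511424 /13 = -2885494.15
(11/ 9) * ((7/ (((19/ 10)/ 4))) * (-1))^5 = -18931404800000/ 22284891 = -849517.50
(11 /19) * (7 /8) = 77 /152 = 0.51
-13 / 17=-0.76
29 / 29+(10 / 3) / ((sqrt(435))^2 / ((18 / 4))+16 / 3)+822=125924 / 153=823.03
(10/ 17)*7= 70/ 17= 4.12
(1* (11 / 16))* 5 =55 / 16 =3.44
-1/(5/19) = -19/5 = -3.80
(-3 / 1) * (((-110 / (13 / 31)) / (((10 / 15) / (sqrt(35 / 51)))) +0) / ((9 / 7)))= 11935 * sqrt(1785) / 663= 760.55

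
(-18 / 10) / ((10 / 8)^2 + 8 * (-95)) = 48 / 20225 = 0.00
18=18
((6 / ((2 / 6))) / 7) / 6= 3 / 7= 0.43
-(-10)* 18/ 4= 45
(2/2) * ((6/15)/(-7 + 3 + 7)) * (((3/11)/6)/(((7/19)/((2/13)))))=38/15015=0.00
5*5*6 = 150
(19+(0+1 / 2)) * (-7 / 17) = -273 / 34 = -8.03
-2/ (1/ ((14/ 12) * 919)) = -6433/ 3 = -2144.33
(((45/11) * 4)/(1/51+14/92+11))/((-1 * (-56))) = 52785/2018093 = 0.03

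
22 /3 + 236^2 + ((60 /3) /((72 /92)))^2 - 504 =4524046 /81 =55852.42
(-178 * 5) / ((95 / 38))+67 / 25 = -8833 / 25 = -353.32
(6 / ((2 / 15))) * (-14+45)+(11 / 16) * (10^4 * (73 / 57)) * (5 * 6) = 5045255 / 19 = 265539.74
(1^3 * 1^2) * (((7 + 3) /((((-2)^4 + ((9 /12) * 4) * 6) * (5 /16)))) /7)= 16 /119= 0.13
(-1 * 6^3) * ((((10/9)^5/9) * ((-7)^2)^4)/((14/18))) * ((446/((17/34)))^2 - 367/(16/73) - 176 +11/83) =-43408316866587050000/181521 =-239136611557820.03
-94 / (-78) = 47 / 39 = 1.21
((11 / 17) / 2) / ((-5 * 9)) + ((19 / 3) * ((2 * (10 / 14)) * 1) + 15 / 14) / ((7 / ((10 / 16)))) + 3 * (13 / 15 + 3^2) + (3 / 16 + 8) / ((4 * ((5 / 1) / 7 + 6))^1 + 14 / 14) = 24006755 / 779688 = 30.79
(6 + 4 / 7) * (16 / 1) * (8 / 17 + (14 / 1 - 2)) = 156032 / 119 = 1311.19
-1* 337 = -337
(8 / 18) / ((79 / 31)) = 124 / 711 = 0.17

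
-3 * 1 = -3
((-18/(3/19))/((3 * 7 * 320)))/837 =-19/937440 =-0.00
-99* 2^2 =-396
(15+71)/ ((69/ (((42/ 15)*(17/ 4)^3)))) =1478813/ 5520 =267.90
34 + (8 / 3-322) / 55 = 4652 / 165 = 28.19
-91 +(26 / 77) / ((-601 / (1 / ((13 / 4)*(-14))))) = -29478445 / 323939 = -91.00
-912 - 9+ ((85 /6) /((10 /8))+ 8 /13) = -35453 /39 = -909.05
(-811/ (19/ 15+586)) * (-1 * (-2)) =-24330/ 8809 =-2.76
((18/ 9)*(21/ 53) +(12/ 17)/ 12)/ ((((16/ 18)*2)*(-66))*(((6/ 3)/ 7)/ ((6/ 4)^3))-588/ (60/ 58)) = -2174445/ 1477256174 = -0.00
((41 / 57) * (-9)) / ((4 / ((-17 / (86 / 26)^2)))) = 353379 / 140524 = 2.51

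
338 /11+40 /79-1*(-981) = 1012.23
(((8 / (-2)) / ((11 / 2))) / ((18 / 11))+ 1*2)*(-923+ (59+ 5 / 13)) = -1343.40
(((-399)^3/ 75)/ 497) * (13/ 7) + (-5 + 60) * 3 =-5324646/ 1775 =-2999.80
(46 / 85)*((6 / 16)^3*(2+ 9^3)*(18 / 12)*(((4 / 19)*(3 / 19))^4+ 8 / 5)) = 1360537289864109 / 27173700865600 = 50.07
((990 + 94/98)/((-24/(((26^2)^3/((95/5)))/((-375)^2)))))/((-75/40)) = 15000023335232/5891484375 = 2546.05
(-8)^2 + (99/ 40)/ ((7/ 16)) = 2438/ 35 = 69.66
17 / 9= 1.89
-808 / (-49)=808 / 49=16.49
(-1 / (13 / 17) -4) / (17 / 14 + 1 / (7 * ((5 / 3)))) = -690 / 169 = -4.08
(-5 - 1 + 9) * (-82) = -246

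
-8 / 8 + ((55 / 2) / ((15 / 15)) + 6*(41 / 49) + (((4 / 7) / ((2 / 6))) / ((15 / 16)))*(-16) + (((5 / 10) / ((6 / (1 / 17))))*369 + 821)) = 13745701 / 16660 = 825.07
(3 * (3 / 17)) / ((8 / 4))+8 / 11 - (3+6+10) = -6735 / 374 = -18.01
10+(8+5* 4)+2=40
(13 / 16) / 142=13 / 2272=0.01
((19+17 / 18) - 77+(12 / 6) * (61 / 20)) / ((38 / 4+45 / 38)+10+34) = -43567 / 46755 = -0.93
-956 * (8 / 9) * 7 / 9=-660.94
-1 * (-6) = 6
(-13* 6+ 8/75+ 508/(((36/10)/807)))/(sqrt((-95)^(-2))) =162163252/15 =10810883.47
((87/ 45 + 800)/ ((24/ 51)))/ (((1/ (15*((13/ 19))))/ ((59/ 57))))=156846131/ 8664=18103.20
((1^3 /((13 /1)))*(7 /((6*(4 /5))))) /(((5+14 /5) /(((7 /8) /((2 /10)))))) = 6125 /97344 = 0.06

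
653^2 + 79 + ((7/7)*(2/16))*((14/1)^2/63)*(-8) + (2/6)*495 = 3839849/9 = 426649.89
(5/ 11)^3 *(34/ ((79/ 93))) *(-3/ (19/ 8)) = -9486000/ 1997831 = -4.75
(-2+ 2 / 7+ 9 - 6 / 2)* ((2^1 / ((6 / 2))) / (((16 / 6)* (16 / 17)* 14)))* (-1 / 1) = -255 / 3136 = -0.08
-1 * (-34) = 34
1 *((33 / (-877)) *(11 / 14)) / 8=-363 / 98224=-0.00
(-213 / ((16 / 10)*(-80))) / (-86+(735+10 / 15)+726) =639 / 528256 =0.00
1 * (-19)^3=-6859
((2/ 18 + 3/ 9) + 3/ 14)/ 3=83/ 378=0.22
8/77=0.10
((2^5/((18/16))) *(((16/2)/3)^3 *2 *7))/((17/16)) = 29360128/4131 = 7107.27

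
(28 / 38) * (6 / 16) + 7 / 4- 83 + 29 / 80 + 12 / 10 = -24141 / 304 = -79.41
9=9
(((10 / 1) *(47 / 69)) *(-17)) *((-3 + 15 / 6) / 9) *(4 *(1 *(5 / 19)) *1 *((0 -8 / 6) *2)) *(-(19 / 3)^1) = 639200 / 5589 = 114.37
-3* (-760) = 2280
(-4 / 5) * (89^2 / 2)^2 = -62742241 / 5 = -12548448.20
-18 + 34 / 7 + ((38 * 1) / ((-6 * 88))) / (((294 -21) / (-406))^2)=-9347365 / 702702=-13.30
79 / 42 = 1.88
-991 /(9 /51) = -16847 /3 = -5615.67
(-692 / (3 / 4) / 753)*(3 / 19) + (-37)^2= 1368.81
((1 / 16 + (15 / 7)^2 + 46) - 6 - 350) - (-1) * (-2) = -240959 / 784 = -307.35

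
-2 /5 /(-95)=2 /475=0.00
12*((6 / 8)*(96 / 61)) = 14.16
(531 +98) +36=665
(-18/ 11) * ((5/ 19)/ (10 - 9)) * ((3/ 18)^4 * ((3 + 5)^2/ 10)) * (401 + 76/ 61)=-32716/ 38247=-0.86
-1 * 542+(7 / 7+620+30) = 109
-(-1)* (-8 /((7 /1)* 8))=-0.14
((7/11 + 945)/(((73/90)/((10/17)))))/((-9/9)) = -9361800/13651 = -685.80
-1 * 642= -642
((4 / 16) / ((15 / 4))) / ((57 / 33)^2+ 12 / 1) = 0.00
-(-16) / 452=4 / 113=0.04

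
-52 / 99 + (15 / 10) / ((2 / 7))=1871 / 396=4.72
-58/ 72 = -0.81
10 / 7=1.43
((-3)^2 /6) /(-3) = -1 /2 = -0.50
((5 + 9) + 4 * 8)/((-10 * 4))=-23/20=-1.15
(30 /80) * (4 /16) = 3 /32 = 0.09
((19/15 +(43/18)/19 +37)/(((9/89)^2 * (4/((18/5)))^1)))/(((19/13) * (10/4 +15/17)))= 114924767191/168135750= 683.52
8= 8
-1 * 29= -29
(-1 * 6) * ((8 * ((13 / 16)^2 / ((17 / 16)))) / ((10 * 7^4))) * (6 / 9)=-169 / 204085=-0.00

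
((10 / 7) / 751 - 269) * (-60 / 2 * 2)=84847380 / 5257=16139.89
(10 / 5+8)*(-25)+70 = -180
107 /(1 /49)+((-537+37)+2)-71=4674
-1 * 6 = -6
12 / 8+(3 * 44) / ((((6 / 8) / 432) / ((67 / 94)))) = 5094285 / 94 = 54194.52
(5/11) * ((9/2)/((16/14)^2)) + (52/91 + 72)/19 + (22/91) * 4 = 15465053/2434432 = 6.35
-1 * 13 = -13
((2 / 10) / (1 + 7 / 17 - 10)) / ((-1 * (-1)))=-17 / 730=-0.02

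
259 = 259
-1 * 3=-3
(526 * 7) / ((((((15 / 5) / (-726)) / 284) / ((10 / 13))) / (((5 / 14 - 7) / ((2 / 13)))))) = 8405090760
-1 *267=-267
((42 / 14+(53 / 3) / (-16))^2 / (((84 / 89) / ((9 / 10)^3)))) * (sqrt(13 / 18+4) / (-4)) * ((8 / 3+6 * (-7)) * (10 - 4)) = 55907397 * sqrt(170) / 2048000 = 355.93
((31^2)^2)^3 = 787662783788549761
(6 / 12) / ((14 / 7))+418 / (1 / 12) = 20065 / 4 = 5016.25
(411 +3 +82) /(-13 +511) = 248 /249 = 1.00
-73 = -73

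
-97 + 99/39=-1228/13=-94.46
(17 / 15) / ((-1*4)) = -0.28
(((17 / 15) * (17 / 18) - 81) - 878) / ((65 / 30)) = -258641 / 585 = -442.12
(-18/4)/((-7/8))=36/7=5.14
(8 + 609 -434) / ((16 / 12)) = 549 / 4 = 137.25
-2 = -2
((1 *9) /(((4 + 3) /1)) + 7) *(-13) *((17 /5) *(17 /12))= -108953 /210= -518.82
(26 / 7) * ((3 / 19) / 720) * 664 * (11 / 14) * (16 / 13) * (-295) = -430936 / 2793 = -154.29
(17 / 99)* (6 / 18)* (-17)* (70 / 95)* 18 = -8092 / 627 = -12.91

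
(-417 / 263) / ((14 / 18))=-3753 / 1841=-2.04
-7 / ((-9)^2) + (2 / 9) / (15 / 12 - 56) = -535 / 5913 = -0.09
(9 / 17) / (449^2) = 9 / 3427217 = 0.00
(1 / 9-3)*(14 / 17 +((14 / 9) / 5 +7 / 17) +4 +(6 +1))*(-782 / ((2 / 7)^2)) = 140620298 / 405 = 347210.61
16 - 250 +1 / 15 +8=-225.93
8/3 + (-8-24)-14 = -130/3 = -43.33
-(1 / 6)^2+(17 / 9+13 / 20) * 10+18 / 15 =4781 / 180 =26.56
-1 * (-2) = 2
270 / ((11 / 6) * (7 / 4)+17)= 1296 / 97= 13.36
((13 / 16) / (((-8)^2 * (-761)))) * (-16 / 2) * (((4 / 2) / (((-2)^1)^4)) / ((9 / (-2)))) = -13 / 3506688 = -0.00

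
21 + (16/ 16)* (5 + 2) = 28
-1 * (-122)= 122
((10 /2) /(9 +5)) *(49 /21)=0.83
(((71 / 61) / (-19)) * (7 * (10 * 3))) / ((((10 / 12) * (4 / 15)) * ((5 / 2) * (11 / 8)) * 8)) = -26838 / 12749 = -2.11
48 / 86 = 24 / 43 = 0.56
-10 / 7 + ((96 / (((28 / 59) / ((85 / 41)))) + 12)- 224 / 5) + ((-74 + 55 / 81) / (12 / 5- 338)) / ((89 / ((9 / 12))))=8914215218677 / 23145023160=385.15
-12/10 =-6/5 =-1.20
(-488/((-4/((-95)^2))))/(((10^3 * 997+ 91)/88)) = 96892400/997091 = 97.18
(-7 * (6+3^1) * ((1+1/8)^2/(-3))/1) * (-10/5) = -1701/32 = -53.16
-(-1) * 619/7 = 619/7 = 88.43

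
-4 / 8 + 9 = 17 / 2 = 8.50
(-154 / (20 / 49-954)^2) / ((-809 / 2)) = 184877 / 441576283121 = 0.00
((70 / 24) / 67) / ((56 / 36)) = 15 / 536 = 0.03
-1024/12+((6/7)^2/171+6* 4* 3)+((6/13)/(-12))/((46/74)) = -22365685/1670214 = -13.39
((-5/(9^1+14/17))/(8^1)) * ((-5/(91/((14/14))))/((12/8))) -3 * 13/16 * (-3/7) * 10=3810955/364728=10.45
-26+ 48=22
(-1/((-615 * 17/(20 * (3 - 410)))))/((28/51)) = -407/287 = -1.42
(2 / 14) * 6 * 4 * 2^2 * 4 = 384 / 7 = 54.86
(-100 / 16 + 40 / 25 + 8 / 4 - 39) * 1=-833 / 20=-41.65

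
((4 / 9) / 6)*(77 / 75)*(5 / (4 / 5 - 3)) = -14 / 81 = -0.17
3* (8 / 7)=24 / 7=3.43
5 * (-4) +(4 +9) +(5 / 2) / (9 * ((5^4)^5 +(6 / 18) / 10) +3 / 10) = -60081481933593767 / 8583068847656256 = -7.00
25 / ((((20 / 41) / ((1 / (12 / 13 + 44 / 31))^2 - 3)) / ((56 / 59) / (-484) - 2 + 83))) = -297654386434775 / 25447279616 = -11696.90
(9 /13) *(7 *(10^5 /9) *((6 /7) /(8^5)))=9375 /6656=1.41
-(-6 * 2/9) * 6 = 8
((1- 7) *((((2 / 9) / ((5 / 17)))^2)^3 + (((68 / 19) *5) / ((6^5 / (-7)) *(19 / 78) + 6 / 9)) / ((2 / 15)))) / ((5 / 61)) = 44136798013287478 / 1937697548203125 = 22.78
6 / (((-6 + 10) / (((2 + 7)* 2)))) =27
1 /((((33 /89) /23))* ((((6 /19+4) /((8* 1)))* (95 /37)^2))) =11209372 /642675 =17.44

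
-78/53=-1.47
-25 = -25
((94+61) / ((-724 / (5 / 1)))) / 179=-775 / 129596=-0.01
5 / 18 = 0.28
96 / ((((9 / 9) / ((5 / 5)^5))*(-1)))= -96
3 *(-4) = -12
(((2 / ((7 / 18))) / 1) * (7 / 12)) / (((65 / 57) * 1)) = 2.63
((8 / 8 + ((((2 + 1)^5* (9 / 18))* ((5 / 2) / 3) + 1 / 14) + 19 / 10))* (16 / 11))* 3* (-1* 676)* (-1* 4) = 1229737.06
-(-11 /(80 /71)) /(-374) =-71 /2720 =-0.03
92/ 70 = 1.31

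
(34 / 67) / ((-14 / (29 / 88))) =-493 / 41272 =-0.01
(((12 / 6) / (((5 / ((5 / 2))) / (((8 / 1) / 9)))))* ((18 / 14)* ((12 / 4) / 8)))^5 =243 / 16807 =0.01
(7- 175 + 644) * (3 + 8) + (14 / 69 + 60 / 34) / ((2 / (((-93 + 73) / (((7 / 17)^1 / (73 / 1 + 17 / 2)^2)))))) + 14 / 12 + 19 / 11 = -1105666791 / 3542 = -312158.89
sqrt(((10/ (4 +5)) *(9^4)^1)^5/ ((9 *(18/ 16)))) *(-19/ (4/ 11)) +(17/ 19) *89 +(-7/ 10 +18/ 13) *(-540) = -33321350700 *sqrt(5) - 71645/ 247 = -74508805557.37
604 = 604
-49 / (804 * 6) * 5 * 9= -245 / 536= -0.46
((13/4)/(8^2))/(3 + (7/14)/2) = 1/64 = 0.02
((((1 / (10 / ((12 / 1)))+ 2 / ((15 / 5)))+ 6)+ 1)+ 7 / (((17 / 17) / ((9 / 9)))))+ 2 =268 / 15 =17.87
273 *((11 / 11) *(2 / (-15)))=-182 / 5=-36.40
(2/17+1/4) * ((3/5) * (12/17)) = 45/289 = 0.16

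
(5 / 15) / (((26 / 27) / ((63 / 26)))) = 567 / 676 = 0.84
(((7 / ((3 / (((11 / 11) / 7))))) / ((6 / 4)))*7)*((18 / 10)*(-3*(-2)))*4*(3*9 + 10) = 12432 / 5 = 2486.40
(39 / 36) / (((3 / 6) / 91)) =197.17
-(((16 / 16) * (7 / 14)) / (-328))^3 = 1 / 282300416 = 0.00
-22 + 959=937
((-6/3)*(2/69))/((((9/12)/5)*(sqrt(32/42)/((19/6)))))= -1.40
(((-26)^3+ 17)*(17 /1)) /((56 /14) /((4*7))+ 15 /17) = -35521857 /122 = -291162.76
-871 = -871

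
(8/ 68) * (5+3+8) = 32/ 17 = 1.88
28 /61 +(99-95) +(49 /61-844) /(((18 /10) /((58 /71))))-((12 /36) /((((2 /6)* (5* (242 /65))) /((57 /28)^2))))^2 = -58971711729739331 /155901768264704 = -378.26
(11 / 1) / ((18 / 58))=35.44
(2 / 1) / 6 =1 / 3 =0.33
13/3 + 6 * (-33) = -193.67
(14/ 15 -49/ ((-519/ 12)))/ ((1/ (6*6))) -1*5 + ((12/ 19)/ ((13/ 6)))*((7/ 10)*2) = 2982377/ 42731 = 69.79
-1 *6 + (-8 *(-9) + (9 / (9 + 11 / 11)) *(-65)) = 15 / 2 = 7.50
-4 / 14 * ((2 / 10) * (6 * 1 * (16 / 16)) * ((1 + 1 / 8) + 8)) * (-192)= 21024 / 35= 600.69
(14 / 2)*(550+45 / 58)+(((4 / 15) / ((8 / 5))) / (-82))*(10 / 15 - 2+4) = 82513819 / 21402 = 3855.43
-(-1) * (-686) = -686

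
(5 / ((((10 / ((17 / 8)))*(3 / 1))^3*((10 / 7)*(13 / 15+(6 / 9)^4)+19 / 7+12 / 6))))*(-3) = -44217 / 51712000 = -0.00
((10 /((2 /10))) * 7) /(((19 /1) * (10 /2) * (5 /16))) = 224 /19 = 11.79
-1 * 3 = -3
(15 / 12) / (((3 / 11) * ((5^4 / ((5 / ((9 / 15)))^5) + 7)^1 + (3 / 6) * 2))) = 859375 / 1502916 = 0.57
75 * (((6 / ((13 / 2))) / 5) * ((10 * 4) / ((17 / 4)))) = 28800 / 221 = 130.32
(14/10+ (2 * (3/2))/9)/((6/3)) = 13/15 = 0.87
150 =150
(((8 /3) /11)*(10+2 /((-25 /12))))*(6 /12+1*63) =114808 /825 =139.16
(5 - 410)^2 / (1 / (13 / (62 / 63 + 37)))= 134336475 / 2393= 56137.26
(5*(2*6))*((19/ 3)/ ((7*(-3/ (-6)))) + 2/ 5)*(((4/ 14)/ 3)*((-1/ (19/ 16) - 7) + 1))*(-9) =723840/ 931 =777.49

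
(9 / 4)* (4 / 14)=9 / 14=0.64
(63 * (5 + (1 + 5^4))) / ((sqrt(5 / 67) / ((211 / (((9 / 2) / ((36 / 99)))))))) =7455896 * sqrt(335) / 55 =2481187.33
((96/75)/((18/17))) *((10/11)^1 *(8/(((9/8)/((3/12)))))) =8704/4455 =1.95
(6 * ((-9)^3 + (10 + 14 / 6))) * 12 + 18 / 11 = -567582 / 11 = -51598.36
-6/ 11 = -0.55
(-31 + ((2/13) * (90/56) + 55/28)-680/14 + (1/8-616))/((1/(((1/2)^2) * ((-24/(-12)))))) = -504675/1456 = -346.62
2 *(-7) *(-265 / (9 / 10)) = 37100 / 9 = 4122.22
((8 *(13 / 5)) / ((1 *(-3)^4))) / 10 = 52 / 2025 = 0.03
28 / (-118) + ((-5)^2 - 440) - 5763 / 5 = -462512 / 295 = -1567.84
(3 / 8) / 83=3 / 664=0.00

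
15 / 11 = 1.36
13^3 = 2197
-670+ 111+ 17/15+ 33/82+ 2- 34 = -725041/1230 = -589.46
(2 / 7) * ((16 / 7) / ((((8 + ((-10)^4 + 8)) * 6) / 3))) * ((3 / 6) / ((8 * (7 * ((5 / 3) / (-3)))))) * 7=-9 / 2453920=-0.00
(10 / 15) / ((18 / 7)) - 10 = -263 / 27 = -9.74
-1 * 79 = -79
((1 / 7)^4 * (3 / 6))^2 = 1 / 23059204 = 0.00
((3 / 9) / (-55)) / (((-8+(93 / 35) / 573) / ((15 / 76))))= 6685 / 44683364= 0.00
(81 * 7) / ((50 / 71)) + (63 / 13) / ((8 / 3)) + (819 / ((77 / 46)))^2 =75565271169 / 314600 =240194.76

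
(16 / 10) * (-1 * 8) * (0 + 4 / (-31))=256 / 155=1.65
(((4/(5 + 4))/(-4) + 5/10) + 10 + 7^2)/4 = 1069/72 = 14.85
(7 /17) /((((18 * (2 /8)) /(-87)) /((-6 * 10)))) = 8120 /17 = 477.65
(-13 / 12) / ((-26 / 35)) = 35 / 24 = 1.46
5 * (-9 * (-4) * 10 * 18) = 32400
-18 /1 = -18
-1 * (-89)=89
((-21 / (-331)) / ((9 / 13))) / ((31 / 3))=0.01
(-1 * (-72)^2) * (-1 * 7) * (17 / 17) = 36288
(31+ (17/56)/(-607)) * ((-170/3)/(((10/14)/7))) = -41798155/2428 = -17215.06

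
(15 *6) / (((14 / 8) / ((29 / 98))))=5220 / 343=15.22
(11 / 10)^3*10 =13.31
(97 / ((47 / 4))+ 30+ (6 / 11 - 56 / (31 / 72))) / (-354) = 731342 / 2836779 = 0.26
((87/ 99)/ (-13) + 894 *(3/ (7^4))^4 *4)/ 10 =-192750972451201/ 28513854428717658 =-0.01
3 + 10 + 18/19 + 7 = 20.95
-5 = -5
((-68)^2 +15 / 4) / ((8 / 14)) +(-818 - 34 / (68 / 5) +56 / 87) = 10131959 / 1392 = 7278.71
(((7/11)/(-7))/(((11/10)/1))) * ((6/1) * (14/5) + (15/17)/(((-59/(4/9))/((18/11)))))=-1852344/1334993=-1.39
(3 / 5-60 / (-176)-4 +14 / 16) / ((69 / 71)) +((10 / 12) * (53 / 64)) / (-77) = -2557449 / 1133440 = -2.26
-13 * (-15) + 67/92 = 195.73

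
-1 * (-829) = 829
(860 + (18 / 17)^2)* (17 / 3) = 248864 / 51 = 4879.69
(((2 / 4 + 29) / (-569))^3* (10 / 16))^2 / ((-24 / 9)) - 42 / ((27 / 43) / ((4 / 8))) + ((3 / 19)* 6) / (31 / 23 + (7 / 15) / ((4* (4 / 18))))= -10792200094300870107380652251 / 327646038357064631755505664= -32.94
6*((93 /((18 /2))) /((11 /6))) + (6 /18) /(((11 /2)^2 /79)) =12592 /363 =34.69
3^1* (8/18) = 4/3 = 1.33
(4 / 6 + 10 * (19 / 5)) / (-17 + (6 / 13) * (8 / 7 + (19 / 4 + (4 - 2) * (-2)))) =-21112 / 8805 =-2.40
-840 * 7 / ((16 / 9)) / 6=-2205 / 4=-551.25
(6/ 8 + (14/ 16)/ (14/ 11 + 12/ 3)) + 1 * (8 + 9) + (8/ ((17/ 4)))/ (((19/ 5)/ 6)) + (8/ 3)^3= 161259017/ 4046544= 39.85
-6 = -6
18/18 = 1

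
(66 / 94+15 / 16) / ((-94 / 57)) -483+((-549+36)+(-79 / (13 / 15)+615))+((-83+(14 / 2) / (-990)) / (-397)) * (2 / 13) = -85438244331679 / 180586280160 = -473.12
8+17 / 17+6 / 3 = 11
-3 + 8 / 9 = -19 / 9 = -2.11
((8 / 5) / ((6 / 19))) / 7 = 76 / 105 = 0.72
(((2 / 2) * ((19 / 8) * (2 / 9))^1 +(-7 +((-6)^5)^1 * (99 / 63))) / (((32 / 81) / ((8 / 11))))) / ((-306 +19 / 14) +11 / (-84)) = 83185029 / 1126444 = 73.85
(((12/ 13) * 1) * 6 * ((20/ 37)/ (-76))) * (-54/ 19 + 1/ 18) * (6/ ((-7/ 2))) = -228720/ 1215487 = -0.19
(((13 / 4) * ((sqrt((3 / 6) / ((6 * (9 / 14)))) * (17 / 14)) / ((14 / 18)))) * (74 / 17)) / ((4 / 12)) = 1443 * sqrt(42) / 392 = 23.86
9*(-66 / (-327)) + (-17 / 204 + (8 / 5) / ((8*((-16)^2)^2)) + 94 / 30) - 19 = -14.13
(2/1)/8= 1/4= 0.25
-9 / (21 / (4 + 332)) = -144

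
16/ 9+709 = 710.78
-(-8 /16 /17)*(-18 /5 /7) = -9 /595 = -0.02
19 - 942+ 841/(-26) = -24839/26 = -955.35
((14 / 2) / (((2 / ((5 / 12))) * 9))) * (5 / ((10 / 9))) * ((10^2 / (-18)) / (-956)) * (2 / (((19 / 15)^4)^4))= 212865085601806640625 / 1102999965482583345212144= 0.00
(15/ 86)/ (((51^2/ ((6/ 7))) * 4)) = 5/ 347956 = 0.00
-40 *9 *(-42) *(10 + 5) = 226800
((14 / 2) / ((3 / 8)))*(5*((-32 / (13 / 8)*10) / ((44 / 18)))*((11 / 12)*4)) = -27569.23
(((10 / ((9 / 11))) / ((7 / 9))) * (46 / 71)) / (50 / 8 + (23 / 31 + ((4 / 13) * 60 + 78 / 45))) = 122350800 / 326716369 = 0.37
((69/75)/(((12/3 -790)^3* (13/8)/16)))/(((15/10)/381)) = -93472/19726998525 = -0.00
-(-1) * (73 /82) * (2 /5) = 73 /205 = 0.36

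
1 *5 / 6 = 5 / 6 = 0.83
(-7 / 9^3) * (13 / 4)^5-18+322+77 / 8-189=90433013 / 746496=121.14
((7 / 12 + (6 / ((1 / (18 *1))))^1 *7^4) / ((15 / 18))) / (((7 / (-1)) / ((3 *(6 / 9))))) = -444529 / 5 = -88905.80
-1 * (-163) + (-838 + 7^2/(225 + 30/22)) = -1680211/2490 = -674.78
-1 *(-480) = 480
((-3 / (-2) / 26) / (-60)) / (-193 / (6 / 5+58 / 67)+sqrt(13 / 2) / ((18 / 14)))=1885527 * sqrt(26) / 43998405469330+181202103 / 17599362187732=0.00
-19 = -19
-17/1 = -17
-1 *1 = -1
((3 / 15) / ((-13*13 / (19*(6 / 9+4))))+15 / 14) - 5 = -143149 / 35490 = -4.03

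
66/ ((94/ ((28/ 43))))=924/ 2021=0.46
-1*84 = -84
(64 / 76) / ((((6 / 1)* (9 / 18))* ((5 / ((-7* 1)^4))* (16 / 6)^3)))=7.11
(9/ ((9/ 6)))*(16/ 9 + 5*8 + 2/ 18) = 754/ 3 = 251.33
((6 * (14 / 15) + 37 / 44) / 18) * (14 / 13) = 0.39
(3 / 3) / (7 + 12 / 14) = 7 / 55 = 0.13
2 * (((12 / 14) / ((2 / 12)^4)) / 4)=3888 / 7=555.43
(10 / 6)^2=25 / 9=2.78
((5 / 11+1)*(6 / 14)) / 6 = 8 / 77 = 0.10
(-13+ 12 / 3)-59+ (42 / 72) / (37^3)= -68.00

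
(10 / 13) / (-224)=-5 / 1456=-0.00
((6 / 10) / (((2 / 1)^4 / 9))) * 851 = 22977 / 80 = 287.21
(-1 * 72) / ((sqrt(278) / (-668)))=24048 * sqrt(278) / 139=2884.61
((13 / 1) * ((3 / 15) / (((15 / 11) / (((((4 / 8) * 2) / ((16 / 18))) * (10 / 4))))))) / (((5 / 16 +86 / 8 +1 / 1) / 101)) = 43329 / 965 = 44.90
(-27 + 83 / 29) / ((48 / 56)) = -2450 / 87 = -28.16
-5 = -5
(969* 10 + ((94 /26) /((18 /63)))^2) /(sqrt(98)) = 6658681* sqrt(2) /9464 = 995.01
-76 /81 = -0.94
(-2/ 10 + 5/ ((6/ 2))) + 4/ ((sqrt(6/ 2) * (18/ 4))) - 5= -3.02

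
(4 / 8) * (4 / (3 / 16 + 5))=32 / 83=0.39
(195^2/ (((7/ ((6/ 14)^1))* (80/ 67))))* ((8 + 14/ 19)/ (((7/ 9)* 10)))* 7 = 228373587/ 14896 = 15331.20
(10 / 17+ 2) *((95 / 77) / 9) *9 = 380 / 119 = 3.19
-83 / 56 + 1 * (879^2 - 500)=43239813 / 56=772139.52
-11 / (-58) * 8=44 / 29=1.52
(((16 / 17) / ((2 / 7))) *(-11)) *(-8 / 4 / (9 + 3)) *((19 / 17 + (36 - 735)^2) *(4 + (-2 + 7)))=7674962064 / 289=26556962.16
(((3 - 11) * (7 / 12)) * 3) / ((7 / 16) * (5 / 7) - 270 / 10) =32 / 61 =0.52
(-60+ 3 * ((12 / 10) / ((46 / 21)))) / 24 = -2237 / 920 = -2.43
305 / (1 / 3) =915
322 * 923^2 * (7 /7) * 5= 1371605690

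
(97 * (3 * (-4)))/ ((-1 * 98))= 582/ 49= 11.88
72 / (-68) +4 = 50 / 17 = 2.94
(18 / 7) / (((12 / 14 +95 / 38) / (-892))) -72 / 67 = -684.31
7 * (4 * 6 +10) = 238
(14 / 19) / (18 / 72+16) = 56 / 1235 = 0.05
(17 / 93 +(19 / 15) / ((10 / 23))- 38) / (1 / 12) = -324606 / 775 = -418.85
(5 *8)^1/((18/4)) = 80/9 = 8.89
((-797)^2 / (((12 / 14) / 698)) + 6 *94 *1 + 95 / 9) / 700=1163862983 / 1575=738960.62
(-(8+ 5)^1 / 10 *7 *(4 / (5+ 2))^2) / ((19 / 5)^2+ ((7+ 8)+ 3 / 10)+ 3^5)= -80 / 7343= -0.01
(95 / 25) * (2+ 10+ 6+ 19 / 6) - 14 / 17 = 40601 / 510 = 79.61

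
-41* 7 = -287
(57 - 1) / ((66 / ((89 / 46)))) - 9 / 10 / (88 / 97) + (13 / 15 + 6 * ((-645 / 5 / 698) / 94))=499475227 / 331996720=1.50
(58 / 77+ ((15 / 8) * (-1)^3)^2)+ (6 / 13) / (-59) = 16105811 / 3779776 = 4.26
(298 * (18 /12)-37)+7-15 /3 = 412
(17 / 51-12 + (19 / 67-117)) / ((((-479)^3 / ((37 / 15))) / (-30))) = -1909570 / 22090350039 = -0.00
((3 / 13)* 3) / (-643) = -9 / 8359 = -0.00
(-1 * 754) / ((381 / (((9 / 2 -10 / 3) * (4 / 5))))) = -10556 / 5715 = -1.85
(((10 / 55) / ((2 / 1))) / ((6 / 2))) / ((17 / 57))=19 / 187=0.10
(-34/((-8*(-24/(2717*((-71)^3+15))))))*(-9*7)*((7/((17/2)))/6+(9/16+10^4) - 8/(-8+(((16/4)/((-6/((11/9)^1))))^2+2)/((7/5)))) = -108033366706392844717/995648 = -108505583003624.62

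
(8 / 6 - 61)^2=32041 / 9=3560.11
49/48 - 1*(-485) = 23329/48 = 486.02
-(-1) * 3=3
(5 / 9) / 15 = 1 / 27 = 0.04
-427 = -427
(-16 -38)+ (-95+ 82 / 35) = -146.66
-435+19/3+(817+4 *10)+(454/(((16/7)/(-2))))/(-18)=32429/72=450.40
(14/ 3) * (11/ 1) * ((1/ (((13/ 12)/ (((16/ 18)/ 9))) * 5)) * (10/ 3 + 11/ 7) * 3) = 72512/ 5265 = 13.77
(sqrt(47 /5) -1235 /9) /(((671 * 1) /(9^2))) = -11115 /671 + 81 * sqrt(235) /3355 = -16.19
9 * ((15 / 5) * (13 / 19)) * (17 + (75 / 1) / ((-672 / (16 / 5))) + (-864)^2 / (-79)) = -3661820487 / 21014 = -174256.23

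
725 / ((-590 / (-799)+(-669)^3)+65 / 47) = -579275 / 239235227196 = -0.00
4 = 4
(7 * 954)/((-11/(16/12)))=-8904/11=-809.45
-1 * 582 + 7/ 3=-1739/ 3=-579.67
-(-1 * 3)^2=-9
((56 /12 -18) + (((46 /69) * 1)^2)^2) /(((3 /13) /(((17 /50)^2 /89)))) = -999362 /13516875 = -0.07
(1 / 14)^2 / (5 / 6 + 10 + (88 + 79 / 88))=66 / 1290121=0.00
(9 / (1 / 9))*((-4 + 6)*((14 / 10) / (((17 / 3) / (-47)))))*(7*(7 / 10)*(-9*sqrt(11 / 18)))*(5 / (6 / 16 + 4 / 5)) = 1000188*sqrt(22) / 17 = 275958.68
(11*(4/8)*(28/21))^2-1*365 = -2801/9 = -311.22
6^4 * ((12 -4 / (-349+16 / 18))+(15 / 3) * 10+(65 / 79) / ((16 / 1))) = 19907863533 / 247507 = 80433.54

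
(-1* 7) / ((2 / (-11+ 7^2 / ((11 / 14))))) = -3955 / 22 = -179.77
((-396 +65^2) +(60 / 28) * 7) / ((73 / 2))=7688 / 73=105.32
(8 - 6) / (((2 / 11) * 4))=11 / 4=2.75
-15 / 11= -1.36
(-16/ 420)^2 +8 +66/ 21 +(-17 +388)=4213141/ 11025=382.14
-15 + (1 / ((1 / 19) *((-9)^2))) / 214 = -259991 / 17334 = -15.00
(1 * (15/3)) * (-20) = -100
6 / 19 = 0.32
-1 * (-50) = 50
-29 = -29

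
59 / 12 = 4.92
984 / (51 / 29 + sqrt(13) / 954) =1324524578976 / 2367200783-789476976 * sqrt(13) / 2367200783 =558.33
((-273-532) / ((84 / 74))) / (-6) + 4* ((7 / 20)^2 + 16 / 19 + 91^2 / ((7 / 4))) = 81438976 / 4275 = 19050.05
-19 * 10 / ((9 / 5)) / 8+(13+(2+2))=3.81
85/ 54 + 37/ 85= 9223/ 4590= 2.01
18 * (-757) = -13626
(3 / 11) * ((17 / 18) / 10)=17 / 660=0.03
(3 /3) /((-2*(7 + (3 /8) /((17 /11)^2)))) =-0.07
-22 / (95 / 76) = -88 / 5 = -17.60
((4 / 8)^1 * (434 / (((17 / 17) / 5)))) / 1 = 1085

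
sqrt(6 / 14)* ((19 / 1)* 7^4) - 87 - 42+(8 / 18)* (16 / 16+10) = -1117 / 9+6517* sqrt(21) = 29740.53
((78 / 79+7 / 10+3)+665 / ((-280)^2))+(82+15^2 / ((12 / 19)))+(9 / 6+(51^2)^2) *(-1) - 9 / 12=-1197091983427 / 176960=-6764760.30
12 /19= 0.63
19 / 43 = 0.44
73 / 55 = 1.33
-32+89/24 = -679/24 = -28.29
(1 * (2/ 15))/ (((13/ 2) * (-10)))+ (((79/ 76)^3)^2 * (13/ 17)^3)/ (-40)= -119290068242531423/ 7384531042932326400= -0.02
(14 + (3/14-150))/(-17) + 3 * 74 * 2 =107573/238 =451.99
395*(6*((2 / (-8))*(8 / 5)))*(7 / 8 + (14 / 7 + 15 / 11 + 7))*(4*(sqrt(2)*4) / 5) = -1875144*sqrt(2) / 55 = -48215.53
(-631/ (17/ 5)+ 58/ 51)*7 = -65849/ 51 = -1291.16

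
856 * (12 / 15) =3424 / 5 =684.80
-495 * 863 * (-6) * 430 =1102137300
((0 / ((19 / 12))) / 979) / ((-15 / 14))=0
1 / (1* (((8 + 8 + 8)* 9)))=1 / 216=0.00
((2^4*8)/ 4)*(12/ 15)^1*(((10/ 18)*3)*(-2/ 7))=-256/ 21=-12.19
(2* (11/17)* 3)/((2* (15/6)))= 66/85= 0.78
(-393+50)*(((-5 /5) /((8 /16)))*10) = 6860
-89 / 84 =-1.06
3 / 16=0.19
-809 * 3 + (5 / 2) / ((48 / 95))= -232517 / 96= -2422.05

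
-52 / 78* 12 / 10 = -4 / 5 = -0.80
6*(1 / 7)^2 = 6 / 49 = 0.12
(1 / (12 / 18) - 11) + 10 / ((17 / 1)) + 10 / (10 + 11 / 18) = -51753 / 6494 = -7.97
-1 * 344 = -344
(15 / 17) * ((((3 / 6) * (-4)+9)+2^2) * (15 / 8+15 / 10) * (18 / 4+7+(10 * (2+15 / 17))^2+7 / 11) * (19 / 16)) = 41240298285 / 1257728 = 32789.52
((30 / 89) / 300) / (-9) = -1 / 8010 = -0.00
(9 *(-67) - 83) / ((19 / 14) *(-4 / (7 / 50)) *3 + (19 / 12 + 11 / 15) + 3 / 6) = 2016840 / 333719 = 6.04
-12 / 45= -4 / 15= -0.27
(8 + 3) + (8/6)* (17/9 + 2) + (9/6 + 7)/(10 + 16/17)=56789/3348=16.96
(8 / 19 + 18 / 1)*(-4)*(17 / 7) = -3400 / 19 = -178.95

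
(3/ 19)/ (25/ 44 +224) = 132/ 187739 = 0.00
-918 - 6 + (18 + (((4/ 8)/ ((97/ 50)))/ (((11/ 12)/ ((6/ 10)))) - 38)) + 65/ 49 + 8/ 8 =-49224694/ 52283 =-941.50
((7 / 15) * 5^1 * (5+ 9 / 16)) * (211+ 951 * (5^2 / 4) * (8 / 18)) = 2665817 / 72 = 37025.24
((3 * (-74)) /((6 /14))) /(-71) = 518 /71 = 7.30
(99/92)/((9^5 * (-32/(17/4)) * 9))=-187/695361024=-0.00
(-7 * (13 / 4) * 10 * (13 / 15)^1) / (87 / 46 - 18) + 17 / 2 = 7093 / 342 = 20.74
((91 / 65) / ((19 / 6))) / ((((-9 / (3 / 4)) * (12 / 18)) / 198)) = -2079 / 190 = -10.94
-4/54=-2/27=-0.07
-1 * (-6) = 6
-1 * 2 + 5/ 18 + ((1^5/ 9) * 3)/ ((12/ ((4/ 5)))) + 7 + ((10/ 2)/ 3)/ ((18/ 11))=6.32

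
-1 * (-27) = 27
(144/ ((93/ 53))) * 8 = 20352/ 31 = 656.52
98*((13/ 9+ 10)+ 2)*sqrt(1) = 11858/ 9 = 1317.56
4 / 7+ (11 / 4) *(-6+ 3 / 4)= -1553 / 112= -13.87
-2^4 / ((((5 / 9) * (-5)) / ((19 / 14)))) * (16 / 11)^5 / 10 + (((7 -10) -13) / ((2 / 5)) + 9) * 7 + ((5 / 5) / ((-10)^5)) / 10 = -238898662255357 / 1127357000000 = -211.91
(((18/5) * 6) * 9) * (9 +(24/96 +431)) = 427923/5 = 85584.60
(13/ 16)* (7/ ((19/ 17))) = 1547/ 304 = 5.09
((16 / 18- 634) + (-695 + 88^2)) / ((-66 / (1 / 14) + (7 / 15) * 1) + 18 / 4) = -577430 / 82713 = -6.98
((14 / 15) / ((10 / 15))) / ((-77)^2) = 1 / 4235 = 0.00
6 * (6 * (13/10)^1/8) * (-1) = -117/20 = -5.85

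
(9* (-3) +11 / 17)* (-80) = 35840 / 17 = 2108.24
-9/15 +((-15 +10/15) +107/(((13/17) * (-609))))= -200077/13195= -15.16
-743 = -743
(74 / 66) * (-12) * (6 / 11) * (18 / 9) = -1776 / 121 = -14.68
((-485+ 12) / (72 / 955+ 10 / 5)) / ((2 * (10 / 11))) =-993773 / 7928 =-125.35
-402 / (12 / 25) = -1675 / 2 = -837.50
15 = 15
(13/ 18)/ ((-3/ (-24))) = 52/ 9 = 5.78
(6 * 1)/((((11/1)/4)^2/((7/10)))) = 336/605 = 0.56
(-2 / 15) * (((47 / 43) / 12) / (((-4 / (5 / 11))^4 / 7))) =-41125 / 2901026304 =-0.00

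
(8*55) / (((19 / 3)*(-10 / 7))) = -924 / 19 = -48.63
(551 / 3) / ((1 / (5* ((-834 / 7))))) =-765890 / 7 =-109412.86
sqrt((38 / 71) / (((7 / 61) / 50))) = 15.27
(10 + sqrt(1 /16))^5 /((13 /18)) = 1042705809 /6656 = 156656.52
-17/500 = -0.03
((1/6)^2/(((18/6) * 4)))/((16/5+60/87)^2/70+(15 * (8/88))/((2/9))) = 8094625/22213911096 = 0.00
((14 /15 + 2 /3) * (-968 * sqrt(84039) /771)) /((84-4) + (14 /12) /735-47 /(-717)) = -77734272 * sqrt(84039) /3098317213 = -7.27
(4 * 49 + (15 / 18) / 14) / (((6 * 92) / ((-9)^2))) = 148221 / 5152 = 28.77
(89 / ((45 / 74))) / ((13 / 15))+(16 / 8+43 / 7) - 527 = -95546 / 273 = -349.99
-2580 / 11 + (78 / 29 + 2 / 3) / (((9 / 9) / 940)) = 2794820 / 957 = 2920.40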